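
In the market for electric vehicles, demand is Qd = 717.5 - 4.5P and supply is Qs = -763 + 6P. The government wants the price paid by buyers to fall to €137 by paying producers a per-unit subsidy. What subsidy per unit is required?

At a buyer price of 137, quantity demanded is 717.5 − 4.5·137 = 101.
Sellers supply 101 only when they receive Ps with -763 + 6·Ps = 101, i.e. Ps = 144.
s = Ps − Pb = 144 − 137 = 7.

Required subsidy s = €7 per unit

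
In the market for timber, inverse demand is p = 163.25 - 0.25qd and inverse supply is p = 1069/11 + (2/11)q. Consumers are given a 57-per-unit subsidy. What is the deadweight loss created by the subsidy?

Deadweight loss = 3762

Pre-subsidy: 163.25 - 0.25q = 1069/11 + (2/11)q gives q* = 153 and p* = 125.
With the rebate, buyers effectively pay pb = ps − 57, where ps is the price sellers receive.
On the curves, pb = 163.25 - 0.25q and ps = 1069/11 + (2/11)q; the wedge ps − pb = 57 gives 1069/11 + (2/11)q − (163.25 - 0.25q) = 57, so q' = 285.
Then pb = 163.25 − 0.25·285 = 92 and ps = 1069/11 + (2/11)·285 = 149.
The subsidy expands output by 285 − 153 = 132 past the efficient level; on those units the gap between marginal cost and willingness to pay runs from 0 up to 57.
DWL = ½ × 57 × 132 = 3762.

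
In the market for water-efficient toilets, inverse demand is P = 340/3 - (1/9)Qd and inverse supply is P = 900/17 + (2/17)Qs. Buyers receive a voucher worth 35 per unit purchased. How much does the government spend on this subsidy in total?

Government cost = 14595

Pre-subsidy: 340/3 - (1/9)Q = 900/17 + (2/17)Q gives Q* = 264 and P* = 84.
With the rebate, buyers effectively pay Pb = Ps − 35, where Ps is the price sellers receive.
On the curves, Pb = 340/3 - (1/9)Q and Ps = 900/17 + (2/17)Q; the wedge Ps − Pb = 35 gives 900/17 + (2/17)Q − (340/3 - (1/9)Q) = 35, so Q' = 417.
Then Pb = 340/3 − (1/9)·417 = 67 and Ps = 900/17 + (2/17)·417 = 102.
Government outlay = subsidy × quantity = 35 × 417 = 14595.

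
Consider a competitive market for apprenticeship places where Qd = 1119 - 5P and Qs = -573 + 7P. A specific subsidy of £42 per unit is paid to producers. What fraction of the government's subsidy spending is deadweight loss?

Pre-subsidy: 1119 - 5P = -573 + 7P gives P* = 141, Q* = 414.
With the subsidy, sellers receive Ps = Pb + 42 for each unit, where Pb is the price buyers pay.
Supply in terms of Pb becomes Qs = -573 + 7(Pb + 42) = -279 + 7Pb. Setting this equal to demand: 1119 - 5Pb = -279 + 7Pb, so Pb = 116.5.
Sellers receive Ps = 116.5 + 42 = 158.5; Q' = 1119 − 5·116.5 = 536.5.
ΔCS = ½(414 + 536.5)(141 − 116.5) = 11643.625; ΔPS = ½(414 + 536.5)(158.5 − 141) = 8316.875.
Government spending = 42 × 536.5 = 22533.
DWL = ½ × 42 × (536.5 − 414) = 2572.5; fraction = 2572.5 / 22533 = 245/2146.

DWL / government spending = 245/2146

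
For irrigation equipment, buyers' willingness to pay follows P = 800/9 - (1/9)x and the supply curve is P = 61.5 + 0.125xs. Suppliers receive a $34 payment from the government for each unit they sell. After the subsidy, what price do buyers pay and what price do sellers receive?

Pre-subsidy: 800/9 - (1/9)x = 61.5 + 0.125x gives x* = 116 and P* = 76.
With the subsidy, sellers receive Ps = Pb + 34 for each unit, where Pb is the price buyers pay.
On the curves, Pb = 800/9 - (1/9)x and Ps = 61.5 + 0.125x; the wedge Ps − Pb = 34 gives 61.5 + 0.125x − (800/9 - (1/9)x) = 34, so x' = 260.
Then Pb = 800/9 − (1/9)·260 = 60 and Ps = 61.5 + 0.125·260 = 94.

Buyers pay $60; sellers receive $94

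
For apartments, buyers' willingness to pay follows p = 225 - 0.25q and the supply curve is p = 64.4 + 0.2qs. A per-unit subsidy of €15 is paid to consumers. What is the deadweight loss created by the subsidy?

Pre-subsidy: 225 - 0.25q = 64.4 + 0.2q gives q* = 3212/9 and p* = 1222/9.
With the rebate, buyers effectively pay pb = ps − 15, where ps is the price sellers receive.
On the curves, pb = 225 - 0.25q and ps = 64.4 + 0.2q; the wedge ps − pb = 15 gives 64.4 + 0.2q − (225 - 0.25q) = 15, so q' = 3512/9.
Then pb = 225 − 0.25·(3512/9) = 1147/9 and ps = 64.4 + 0.2·(3512/9) = 1282/9.
The subsidy expands output by 3512/9 − 3212/9 = 100/3 past the efficient level; on those units the gap between marginal cost and willingness to pay runs from 0 up to 15.
DWL = ½ × 15 × 100/3 = 250.

Deadweight loss = €250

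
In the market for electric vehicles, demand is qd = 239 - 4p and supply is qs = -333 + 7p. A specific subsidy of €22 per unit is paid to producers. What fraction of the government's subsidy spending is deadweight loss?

DWL / government spending = 28/87

Pre-subsidy: 239 - 4p = -333 + 7p gives p* = 52, q* = 31.
With the subsidy, sellers receive ps = pb + 22 for each unit, where pb is the price buyers pay.
Supply in terms of pb becomes qs = -333 + 7(pb + 22) = -179 + 7pb. Setting this equal to demand: 239 - 4pb = -179 + 7pb, so pb = 38.
Sellers receive ps = 38 + 22 = 60; q' = 239 − 4·38 = 87.
ΔCS = ½(31 + 87)(52 − 38) = 826; ΔPS = ½(31 + 87)(60 − 52) = 472.
Government spending = 22 × 87 = 1914.
DWL = ½ × 22 × (87 − 31) = 616; fraction = 616 / 1914 = 28/87.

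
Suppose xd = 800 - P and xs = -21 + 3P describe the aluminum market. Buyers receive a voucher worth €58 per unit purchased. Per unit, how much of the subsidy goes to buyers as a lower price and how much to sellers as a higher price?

Pre-subsidy: 800 - P = -21 + 3P gives P* = 205.25, x* = 594.75.
With the rebate, buyers effectively pay Pb = Ps − 58, where Ps is the price sellers receive.
Demand in terms of Ps becomes xd = 800 − 1(Ps − 58) = 858 - Ps. Setting this equal to supply: 858 - Ps = -21 + 3Ps, so Ps = 219.75.
Buyers pay Pb = 219.75 − 58 = 161.75; x' = -21 + 3·219.75 = 638.25.
Buyers' price falls by P* − Pb = 205.25 − 161.75 = 43.5; sellers' price rises by Ps − P* = 219.75 − 205.25 = 14.5.

Buyers gain €43.5 per unit; sellers gain €14.5 per unit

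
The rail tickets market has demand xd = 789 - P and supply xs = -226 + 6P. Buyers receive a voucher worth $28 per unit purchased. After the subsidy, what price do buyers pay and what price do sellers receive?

Buyers pay $121; sellers receive $149

Pre-subsidy: 789 - P = -226 + 6P gives P* = 145, x* = 644.
With the rebate, buyers effectively pay Pb = Ps − 28, where Ps is the price sellers receive.
Demand in terms of Ps becomes xd = 789 − 1(Ps − 28) = 817 - Ps. Setting this equal to supply: 817 - Ps = -226 + 6Ps, so Ps = 149.
Buyers pay Pb = 149 − 28 = 121; x' = -226 + 6·149 = 668.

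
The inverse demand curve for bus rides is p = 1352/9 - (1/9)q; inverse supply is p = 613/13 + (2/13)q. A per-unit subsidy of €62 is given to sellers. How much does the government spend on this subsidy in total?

Government cost = €38626

Pre-subsidy: 1352/9 - (1/9)q = 613/13 + (2/13)q gives q* = 389 and p* = 107.
With the subsidy, sellers receive ps = pb + 62 for each unit, where pb is the price buyers pay.
On the curves, pb = 1352/9 - (1/9)q and ps = 613/13 + (2/13)q; the wedge ps − pb = 62 gives 613/13 + (2/13)q − (1352/9 - (1/9)q) = 62, so q' = 623.
Then pb = 1352/9 − (1/9)·623 = 81 and ps = 613/13 + (2/13)·623 = 143.
Government outlay = subsidy × quantity = 62 × 623 = 38626.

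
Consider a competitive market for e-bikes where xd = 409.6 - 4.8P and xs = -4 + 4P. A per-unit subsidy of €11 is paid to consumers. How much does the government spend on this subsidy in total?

Government cost = €2288

Pre-subsidy: 409.6 - 4.8P = -4 + 4P gives P* = 47, x* = 184.
With the rebate, buyers effectively pay Pb = Ps − 11, where Ps is the price sellers receive.
Demand in terms of Ps becomes xd = 409.6 − 4.8(Ps − 11) = 462.4 - 4.8Ps. Setting this equal to supply: 462.4 - 4.8Ps = -4 + 4Ps, so Ps = 53.
Buyers pay Pb = 53 − 11 = 42; x' = -4 + 4·53 = 208.
Government outlay = subsidy × quantity = 11 × 208 = 2288.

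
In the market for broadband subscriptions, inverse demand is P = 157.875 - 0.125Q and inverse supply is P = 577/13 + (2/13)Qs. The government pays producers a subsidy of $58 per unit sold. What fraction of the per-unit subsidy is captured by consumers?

Pre-subsidy: 157.875 - 0.125Q = 577/13 + (2/13)Q gives Q* = 407 and P* = 107.
With the subsidy, sellers receive Ps = Pb + 58 for each unit, where Pb is the price buyers pay.
On the curves, Pb = 157.875 - 0.125Q and Ps = 577/13 + (2/13)Q; the wedge Ps − Pb = 58 gives 577/13 + (2/13)Q − (157.875 - 0.125Q) = 58, so Q' = 615.
Then Pb = 157.875 − 0.125·615 = 81 and Ps = 577/13 + (2/13)·615 = 139.
Buyers' price falls by P* − Pb = 107 − 81 = 26; sellers' price rises by Ps − P* = 139 − 107 = 32.
So consumers capture 26/58 = 13/29 of each unit of subsidy.

Consumer share = 13/29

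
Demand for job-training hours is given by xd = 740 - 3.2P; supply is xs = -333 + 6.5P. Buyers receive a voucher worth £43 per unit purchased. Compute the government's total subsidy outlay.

Government cost = 1994684/97

Pre-subsidy: 740 - 3.2P = -333 + 6.5P gives P* = 10730/97, x* = 37444/97.
With the rebate, buyers effectively pay Pb = Ps − 43, where Ps is the price sellers receive.
Demand in terms of Ps becomes xd = 740 − 3.2(Ps − 43) = 877.6 - 3.2Ps. Setting this equal to supply: 877.6 - 3.2Ps = -333 + 6.5Ps, so Ps = 12106/97.
Buyers pay Pb = 12106/97 − 43 = 7935/97; x' = -333 + 6.5·(12106/97) = 46388/97.
Government outlay = subsidy × quantity = 43 × 46388/97 = 1994684/97.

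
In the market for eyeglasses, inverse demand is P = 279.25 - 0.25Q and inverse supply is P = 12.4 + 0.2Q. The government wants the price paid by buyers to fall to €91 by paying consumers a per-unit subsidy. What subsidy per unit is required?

At a buyer price of 91, quantity demanded is 1117 − 4·91 = 753.
Sellers supply 753 only when they receive Ps = 12.4 + 0.2·753 = 163.
s = Ps − Pb = 163 − 91 = 72.

Required subsidy s = €72 per unit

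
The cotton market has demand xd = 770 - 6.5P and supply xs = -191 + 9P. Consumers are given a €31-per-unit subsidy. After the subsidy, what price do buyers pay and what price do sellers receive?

Buyers pay €44; sellers receive €75

Pre-subsidy: 770 - 6.5P = -191 + 9P gives P* = 62, x* = 367.
With the rebate, buyers effectively pay Pb = Ps − 31, where Ps is the price sellers receive.
Demand in terms of Ps becomes xd = 770 − 6.5(Ps − 31) = 971.5 - 6.5Ps. Setting this equal to supply: 971.5 - 6.5Ps = -191 + 9Ps, so Ps = 75.
Buyers pay Pb = 75 − 31 = 44; x' = -191 + 9·75 = 484.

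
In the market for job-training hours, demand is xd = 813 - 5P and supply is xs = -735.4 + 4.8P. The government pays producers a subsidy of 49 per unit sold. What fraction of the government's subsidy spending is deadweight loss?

DWL / government spending = 60/143

Pre-subsidy: 813 - 5P = -735.4 + 4.8P gives P* = 158, x* = 23.
With the subsidy, sellers receive Ps = Pb + 49 for each unit, where Pb is the price buyers pay.
Supply in terms of Pb becomes xs = -735.4 + 4.8(Pb + 49) = -500.2 + 4.8Pb. Setting this equal to demand: 813 - 5Pb = -500.2 + 4.8Pb, so Pb = 134.
Sellers receive Ps = 134 + 49 = 183; x' = 813 − 5·134 = 143.
ΔCS = ½(23 + 143)(158 − 134) = 1992; ΔPS = ½(23 + 143)(183 − 158) = 2075.
Government spending = 49 × 143 = 7007.
DWL = ½ × 49 × (143 − 23) = 2940; fraction = 2940 / 7007 = 60/143.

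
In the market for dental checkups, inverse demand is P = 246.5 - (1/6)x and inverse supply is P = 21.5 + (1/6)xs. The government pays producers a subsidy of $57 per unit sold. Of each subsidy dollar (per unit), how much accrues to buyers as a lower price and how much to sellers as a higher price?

Pre-subsidy: 246.5 - (1/6)x = 21.5 + (1/6)x gives x* = 675 and P* = 134.
With the subsidy, sellers receive Ps = Pb + 57 for each unit, where Pb is the price buyers pay.
On the curves, Pb = 246.5 - (1/6)x and Ps = 21.5 + (1/6)x; the wedge Ps − Pb = 57 gives 21.5 + (1/6)x − (246.5 - (1/6)x) = 57, so x' = 846.
Then Pb = 246.5 − (1/6)·846 = 105.5 and Ps = 21.5 + (1/6)·846 = 162.5.
Buyers' price falls by P* − Pb = 134 − 105.5 = 28.5; sellers' price rises by Ps − P* = 162.5 − 134 = 28.5.

Buyers gain $28.5 per unit; sellers gain $28.5 per unit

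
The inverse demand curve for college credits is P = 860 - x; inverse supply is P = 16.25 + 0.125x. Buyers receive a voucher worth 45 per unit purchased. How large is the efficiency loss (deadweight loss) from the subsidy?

Pre-subsidy: 860 - x = 16.25 + 0.125x gives x* = 750 and P* = 110.
With the rebate, buyers effectively pay Pb = Ps − 45, where Ps is the price sellers receive.
On the curves, Pb = 860 - x and Ps = 16.25 + 0.125x; the wedge Ps − Pb = 45 gives 16.25 + 0.125x − (860 - x) = 45, so x' = 790.
Then Pb = 860 − 1·790 = 70 and Ps = 16.25 + 0.125·790 = 115.
The subsidy expands output by 790 − 750 = 40 past the efficient level; on those units the gap between marginal cost and willingness to pay runs from 0 up to 45.
DWL = ½ × 45 × 40 = 900.

Deadweight loss = 900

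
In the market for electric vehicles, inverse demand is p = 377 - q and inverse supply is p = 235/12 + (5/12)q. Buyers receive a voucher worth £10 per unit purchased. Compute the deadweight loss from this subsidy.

Pre-subsidy: 377 - q = 235/12 + (5/12)q gives q* = 4289/17 and p* = 2120/17.
With the rebate, buyers effectively pay pb = ps − 10, where ps is the price sellers receive.
On the curves, pb = 377 - q and ps = 235/12 + (5/12)q; the wedge ps − pb = 10 gives 235/12 + (5/12)q − (377 - q) = 10, so q' = 4409/17.
Then pb = 377 − 1·(4409/17) = 2000/17 and ps = 235/12 + (5/12)·(4409/17) = 2170/17.
The subsidy expands output by 4409/17 − 4289/17 = 120/17 past the efficient level; on those units the gap between marginal cost and willingness to pay runs from 0 up to 10.
DWL = ½ × 10 × 120/17 = 600/17.

Deadweight loss = 600/17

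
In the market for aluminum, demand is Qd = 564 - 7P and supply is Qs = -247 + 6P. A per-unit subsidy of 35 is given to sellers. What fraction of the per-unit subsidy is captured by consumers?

Consumer share = 6/13

Pre-subsidy: 564 - 7P = -247 + 6P gives P* = 811/13, Q* = 1655/13.
With the subsidy, sellers receive Ps = Pb + 35 for each unit, where Pb is the price buyers pay.
Supply in terms of Pb becomes Qs = -247 + 6(Pb + 35) = -37 + 6Pb. Setting this equal to demand: 564 - 7Pb = -37 + 6Pb, so Pb = 601/13.
Sellers receive Ps = 601/13 + 35 = 1056/13; Q' = 564 − 7·(601/13) = 3125/13.
Buyers' price falls by P* − Pb = 811/13 − 601/13 = 210/13; sellers' price rises by Ps − P* = 1056/13 − 811/13 = 245/13.
So consumers capture (210/13)/35 = 6/13 of each unit of subsidy.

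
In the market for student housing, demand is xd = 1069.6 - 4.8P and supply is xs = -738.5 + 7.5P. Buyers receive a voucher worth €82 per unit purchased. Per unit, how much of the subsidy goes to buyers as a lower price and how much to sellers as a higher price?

Buyers gain €50 per unit; sellers gain €32 per unit

Pre-subsidy: 1069.6 - 4.8P = -738.5 + 7.5P gives P* = 147, x* = 364.
With the rebate, buyers effectively pay Pb = Ps − 82, where Ps is the price sellers receive.
Demand in terms of Ps becomes xd = 1069.6 − 4.8(Ps − 82) = 1463.2 - 4.8Ps. Setting this equal to supply: 1463.2 - 4.8Ps = -738.5 + 7.5Ps, so Ps = 179.
Buyers pay Pb = 179 − 82 = 97; x' = -738.5 + 7.5·179 = 604.
Buyers' price falls by P* − Pb = 147 − 97 = 50; sellers' price rises by Ps − P* = 179 − 147 = 32.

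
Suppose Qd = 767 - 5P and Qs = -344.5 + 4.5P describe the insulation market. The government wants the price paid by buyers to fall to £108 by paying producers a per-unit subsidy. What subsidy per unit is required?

Required subsidy s = £19 per unit

At a buyer price of 108, quantity demanded is 767 − 5·108 = 227.
Sellers supply 227 only when they receive Ps with -344.5 + 4.5·Ps = 227, i.e. Ps = 127.
s = Ps − Pb = 127 − 108 = 19.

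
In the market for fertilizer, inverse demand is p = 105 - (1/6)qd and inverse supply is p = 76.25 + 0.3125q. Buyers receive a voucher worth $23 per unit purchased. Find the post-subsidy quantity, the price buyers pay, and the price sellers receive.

q' = 108; buyers pay $87; sellers receive $110

Pre-subsidy: 105 - (1/6)q = 76.25 + 0.3125q gives q* = 60 and p* = 95.
With the rebate, buyers effectively pay pb = ps − 23, where ps is the price sellers receive.
On the curves, pb = 105 - (1/6)q and ps = 76.25 + 0.3125q; the wedge ps − pb = 23 gives 76.25 + 0.3125q − (105 - (1/6)q) = 23, so q' = 108.
Then pb = 105 − (1/6)·108 = 87 and ps = 76.25 + 0.3125·108 = 110.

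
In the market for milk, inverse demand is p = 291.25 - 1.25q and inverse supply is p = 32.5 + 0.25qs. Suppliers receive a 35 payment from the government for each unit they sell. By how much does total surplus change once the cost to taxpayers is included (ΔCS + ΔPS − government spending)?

Net change in total surplus = -1225/3

Pre-subsidy: 291.25 - 1.25q = 32.5 + 0.25q gives q* = 172.5 and p* = 75.625.
With the subsidy, sellers receive ps = pb + 35 for each unit, where pb is the price buyers pay.
On the curves, pb = 291.25 - 1.25q and ps = 32.5 + 0.25q; the wedge ps − pb = 35 gives 32.5 + 0.25q − (291.25 - 1.25q) = 35, so q' = 1175/6.
Then pb = 291.25 − 1.25·(1175/6) = 1115/24 and ps = 32.5 + 0.25·(1175/6) = 1955/24.
ΔCS = ½(172.5 + 1175/6)(75.625 − 1115/24) = 193375/36; ΔPS = ½(172.5 + 1175/6)(1955/24 − 75.625) = 38675/36.
Government spending = 35 × 1175/6 = 41125/6.
Net change = 193375/36 + 38675/36 − 41125/6 = -1225/3. The loss equals the DWL triangle ½·35·70/3.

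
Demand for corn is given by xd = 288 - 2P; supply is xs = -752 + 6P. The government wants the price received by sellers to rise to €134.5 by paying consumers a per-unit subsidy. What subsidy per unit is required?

At a seller price of 134.5, quantity supplied is -752 + 6·134.5 = 55.
Buyers absorb 55 only when they pay Pb with 288 − 2·Pb = 55, i.e. Pb = 116.5.
s = Ps − Pb = 134.5 − 116.5 = 18.

Required subsidy s = €18 per unit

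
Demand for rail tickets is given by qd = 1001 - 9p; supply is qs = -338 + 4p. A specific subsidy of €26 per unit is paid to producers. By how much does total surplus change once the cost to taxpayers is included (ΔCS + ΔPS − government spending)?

Net change in total surplus = -€936

Pre-subsidy: 1001 - 9p = -338 + 4p gives p* = 103, q* = 74.
With the subsidy, sellers receive ps = pb + 26 for each unit, where pb is the price buyers pay.
Supply in terms of pb becomes qs = -338 + 4(pb + 26) = -234 + 4pb. Setting this equal to demand: 1001 - 9pb = -234 + 4pb, so pb = 95.
Sellers receive ps = 95 + 26 = 121; q' = 1001 − 9·95 = 146.
ΔCS = ½(74 + 146)(103 − 95) = 880; ΔPS = ½(74 + 146)(121 − 103) = 1980.
Government spending = 26 × 146 = 3796.
Net change = 880 + 1980 − 3796 = -936. The loss equals the DWL triangle ½·26·72.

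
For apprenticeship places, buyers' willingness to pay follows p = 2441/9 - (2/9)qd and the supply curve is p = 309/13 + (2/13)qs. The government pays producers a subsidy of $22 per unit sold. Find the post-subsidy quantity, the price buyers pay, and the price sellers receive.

q' = 716.5; buyers pay $112; sellers receive $134

Pre-subsidy: 2441/9 - (2/9)q = 309/13 + (2/13)q gives q* = 658 and p* = 125.
With the subsidy, sellers receive ps = pb + 22 for each unit, where pb is the price buyers pay.
On the curves, pb = 2441/9 - (2/9)q and ps = 309/13 + (2/13)q; the wedge ps − pb = 22 gives 309/13 + (2/13)q − (2441/9 - (2/9)q) = 22, so q' = 716.5.
Then pb = 2441/9 − (2/9)·716.5 = 112 and ps = 309/13 + (2/13)·716.5 = 134.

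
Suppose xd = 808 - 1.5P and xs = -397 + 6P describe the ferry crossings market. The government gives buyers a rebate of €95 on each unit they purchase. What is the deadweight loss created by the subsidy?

Deadweight loss = €5415

Pre-subsidy: 808 - 1.5P = -397 + 6P gives P* = 482/3, x* = 567.
With the rebate, buyers effectively pay Pb = Ps − 95, where Ps is the price sellers receive.
Demand in terms of Ps becomes xd = 808 − 1.5(Ps − 95) = 950.5 - 1.5Ps. Setting this equal to supply: 950.5 - 1.5Ps = -397 + 6Ps, so Ps = 539/3.
Buyers pay Pb = 539/3 − 95 = 254/3; x' = -397 + 6·(539/3) = 681.
The subsidy expands output by 681 − 567 = 114 past the efficient level; on those units the gap between marginal cost and willingness to pay runs from 0 up to 95.
DWL = ½ × 95 × 114 = 5415.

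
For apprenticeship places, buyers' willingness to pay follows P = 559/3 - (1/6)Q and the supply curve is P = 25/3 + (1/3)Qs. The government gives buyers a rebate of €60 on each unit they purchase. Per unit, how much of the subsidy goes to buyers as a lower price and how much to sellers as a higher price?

Buyers gain €20 per unit; sellers gain €40 per unit

Pre-subsidy: 559/3 - (1/6)Q = 25/3 + (1/3)Q gives Q* = 356 and P* = 127.
With the rebate, buyers effectively pay Pb = Ps − 60, where Ps is the price sellers receive.
On the curves, Pb = 559/3 - (1/6)Q and Ps = 25/3 + (1/3)Q; the wedge Ps − Pb = 60 gives 25/3 + (1/3)Q − (559/3 - (1/6)Q) = 60, so Q' = 476.
Then Pb = 559/3 − (1/6)·476 = 107 and Ps = 25/3 + (1/3)·476 = 167.
Buyers' price falls by P* − Pb = 127 − 107 = 20; sellers' price rises by Ps − P* = 167 − 127 = 40.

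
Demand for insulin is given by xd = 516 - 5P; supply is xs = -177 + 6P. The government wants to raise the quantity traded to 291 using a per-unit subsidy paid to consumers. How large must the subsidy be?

Required subsidy s = 33 per unit

At x = 291, invert demand for the buyer price: Pb = (516 − 291)/5 = 45; invert supply for the seller price: Ps = (291 − (-177))/6 = 78.
The subsidy must fill the gap: s = Ps − Pb = 78 − 45 = 33.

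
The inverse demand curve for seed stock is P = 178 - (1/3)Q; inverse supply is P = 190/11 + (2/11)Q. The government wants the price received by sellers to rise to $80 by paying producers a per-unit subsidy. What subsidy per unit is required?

At a seller price of 80, quantity supplied is -95 + 5.5·80 = 345.
Buyers absorb 345 only when they pay Pb = 178 − (1/3)·345 = 63.
s = Ps − Pb = 80 − 63 = 17.

Required subsidy s = $17 per unit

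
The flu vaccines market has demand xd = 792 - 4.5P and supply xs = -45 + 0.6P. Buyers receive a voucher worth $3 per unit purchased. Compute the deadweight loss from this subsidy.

Deadweight loss = 81/34

Pre-subsidy: 792 - 4.5P = -45 + 0.6P gives P* = 2790/17, x* = 909/17.
With the rebate, buyers effectively pay Pb = Ps − 3, where Ps is the price sellers receive.
Demand in terms of Ps becomes xd = 792 − 4.5(Ps − 3) = 805.5 - 4.5Ps. Setting this equal to supply: 805.5 - 4.5Ps = -45 + 0.6Ps, so Ps = 2835/17.
Buyers pay Pb = 2835/17 − 3 = 2784/17; x' = -45 + 0.6·(2835/17) = 936/17.
The subsidy expands output by 936/17 − 909/17 = 27/17 past the efficient level; on those units the gap between marginal cost and willingness to pay runs from 0 up to 3.
DWL = ½ × 3 × 27/17 = 81/34.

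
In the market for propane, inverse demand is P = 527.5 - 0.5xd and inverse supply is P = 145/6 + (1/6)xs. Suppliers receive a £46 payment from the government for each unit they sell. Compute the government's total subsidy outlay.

Pre-subsidy: 527.5 - 0.5x = 145/6 + (1/6)x gives x* = 755 and P* = 150.
With the subsidy, sellers receive Ps = Pb + 46 for each unit, where Pb is the price buyers pay.
On the curves, Pb = 527.5 - 0.5x and Ps = 145/6 + (1/6)x; the wedge Ps − Pb = 46 gives 145/6 + (1/6)x − (527.5 - 0.5x) = 46, so x' = 824.
Then Pb = 527.5 − 0.5·824 = 115.5 and Ps = 145/6 + (1/6)·824 = 161.5.
Government outlay = subsidy × quantity = 46 × 824 = 37904.

Government cost = £37904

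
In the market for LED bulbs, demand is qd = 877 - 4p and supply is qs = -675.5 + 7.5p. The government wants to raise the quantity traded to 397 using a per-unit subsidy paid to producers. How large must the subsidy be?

Required subsidy s = 23 per unit

At q = 397, invert demand for the buyer price: pb = (877 − 397)/4 = 120; invert supply for the seller price: ps = (397 − (-675.5))/7.5 = 143.
The subsidy must fill the gap: s = ps − pb = 143 − 120 = 23.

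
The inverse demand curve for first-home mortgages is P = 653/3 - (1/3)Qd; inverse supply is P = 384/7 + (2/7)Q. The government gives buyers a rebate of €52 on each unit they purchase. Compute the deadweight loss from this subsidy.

Pre-subsidy: 653/3 - (1/3)Q = 384/7 + (2/7)Q gives Q* = 263 and P* = 130.
With the rebate, buyers effectively pay Pb = Ps − 52, where Ps is the price sellers receive.
On the curves, Pb = 653/3 - (1/3)Q and Ps = 384/7 + (2/7)Q; the wedge Ps − Pb = 52 gives 384/7 + (2/7)Q − (653/3 - (1/3)Q) = 52, so Q' = 347.
Then Pb = 653/3 − (1/3)·347 = 102 and Ps = 384/7 + (2/7)·347 = 154.
The subsidy expands output by 347 − 263 = 84 past the efficient level; on those units the gap between marginal cost and willingness to pay runs from 0 up to 52.
DWL = ½ × 52 × 84 = 2184.

Deadweight loss = €2184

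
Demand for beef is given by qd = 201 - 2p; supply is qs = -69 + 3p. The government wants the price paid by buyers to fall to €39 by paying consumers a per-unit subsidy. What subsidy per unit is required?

At a buyer price of 39, quantity demanded is 201 − 2·39 = 123.
Sellers supply 123 only when they receive ps with -69 + 3·ps = 123, i.e. ps = 64.
s = ps − pb = 64 − 39 = 25.

Required subsidy s = €25 per unit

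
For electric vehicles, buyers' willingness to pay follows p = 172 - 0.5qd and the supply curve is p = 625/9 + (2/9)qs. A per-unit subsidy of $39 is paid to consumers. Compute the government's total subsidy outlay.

Government cost = $7644

Pre-subsidy: 172 - 0.5q = 625/9 + (2/9)q gives q* = 142 and p* = 101.
With the rebate, buyers effectively pay pb = ps − 39, where ps is the price sellers receive.
On the curves, pb = 172 - 0.5q and ps = 625/9 + (2/9)q; the wedge ps − pb = 39 gives 625/9 + (2/9)q − (172 - 0.5q) = 39, so q' = 196.
Then pb = 172 − 0.5·196 = 74 and ps = 625/9 + (2/9)·196 = 113.
Government outlay = subsidy × quantity = 39 × 196 = 7644.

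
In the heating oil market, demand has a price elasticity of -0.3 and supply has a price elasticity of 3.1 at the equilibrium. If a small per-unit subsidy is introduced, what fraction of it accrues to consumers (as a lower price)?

For a small subsidy around the equilibrium, the benefit split depends on the relative slopes, which at a point are proportional to the elasticities.
Buyer share = εs/(εs + |εd|) = 3.1/(3.1 + 0.3) = 31/34; seller share = |εd|/(εs + |εd|) = 3/34.

Consumer share = 31/34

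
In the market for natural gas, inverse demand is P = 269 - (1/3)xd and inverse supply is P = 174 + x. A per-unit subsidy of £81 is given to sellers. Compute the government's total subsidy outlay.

Pre-subsidy: 269 - (1/3)x = 174 + x gives x* = 71.25 and P* = 245.25.
With the subsidy, sellers receive Ps = Pb + 81 for each unit, where Pb is the price buyers pay.
On the curves, Pb = 269 - (1/3)x and Ps = 174 + x; the wedge Ps − Pb = 81 gives 174 + x − (269 - (1/3)x) = 81, so x' = 132.
Then Pb = 269 − (1/3)·132 = 225 and Ps = 174 + 1·132 = 306.
Government outlay = subsidy × quantity = 81 × 132 = 10692.

Government cost = £10692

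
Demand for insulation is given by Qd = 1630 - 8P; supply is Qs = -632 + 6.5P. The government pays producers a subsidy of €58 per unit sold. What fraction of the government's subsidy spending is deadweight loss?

DWL / government spending = 52/295

Pre-subsidy: 1630 - 8P = -632 + 6.5P gives P* = 156, Q* = 382.
With the subsidy, sellers receive Ps = Pb + 58 for each unit, where Pb is the price buyers pay.
Supply in terms of Pb becomes Qs = -632 + 6.5(Pb + 58) = -255 + 6.5Pb. Setting this equal to demand: 1630 - 8Pb = -255 + 6.5Pb, so Pb = 130.
Sellers receive Ps = 130 + 58 = 188; Q' = 1630 − 8·130 = 590.
ΔCS = ½(382 + 590)(156 − 130) = 12636; ΔPS = ½(382 + 590)(188 − 156) = 15552.
Government spending = 58 × 590 = 34220.
DWL = ½ × 58 × (590 − 382) = 6032; fraction = 6032 / 34220 = 52/295.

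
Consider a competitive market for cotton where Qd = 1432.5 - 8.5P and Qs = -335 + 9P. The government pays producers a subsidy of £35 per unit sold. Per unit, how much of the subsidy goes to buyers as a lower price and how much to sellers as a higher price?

Pre-subsidy: 1432.5 - 8.5P = -335 + 9P gives P* = 101, Q* = 574.
With the subsidy, sellers receive Ps = Pb + 35 for each unit, where Pb is the price buyers pay.
Supply in terms of Pb becomes Qs = -335 + 9(Pb + 35) = -20 + 9Pb. Setting this equal to demand: 1432.5 - 8.5Pb = -20 + 9Pb, so Pb = 83.
Sellers receive Ps = 83 + 35 = 118; Q' = 1432.5 − 8.5·83 = 727.
Buyers' price falls by P* − Pb = 101 − 83 = 18; sellers' price rises by Ps − P* = 118 − 101 = 17.

Buyers gain £18 per unit; sellers gain £17 per unit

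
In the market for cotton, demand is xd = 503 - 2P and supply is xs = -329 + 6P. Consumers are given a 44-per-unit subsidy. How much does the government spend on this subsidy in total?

Pre-subsidy: 503 - 2P = -329 + 6P gives P* = 104, x* = 295.
With the rebate, buyers effectively pay Pb = Ps − 44, where Ps is the price sellers receive.
Demand in terms of Ps becomes xd = 503 − 2(Ps − 44) = 591 - 2Ps. Setting this equal to supply: 591 - 2Ps = -329 + 6Ps, so Ps = 115.
Buyers pay Pb = 115 − 44 = 71; x' = -329 + 6·115 = 361.
Government outlay = subsidy × quantity = 44 × 361 = 15884.

Government cost = 15884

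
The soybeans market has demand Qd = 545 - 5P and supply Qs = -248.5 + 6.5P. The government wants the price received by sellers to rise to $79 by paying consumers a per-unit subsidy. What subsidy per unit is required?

Required subsidy s = $23 per unit

At a seller price of 79, quantity supplied is -248.5 + 6.5·79 = 265.
Buyers absorb 265 only when they pay Pb with 545 − 5·Pb = 265, i.e. Pb = 56.
s = Ps − Pb = 79 − 56 = 23.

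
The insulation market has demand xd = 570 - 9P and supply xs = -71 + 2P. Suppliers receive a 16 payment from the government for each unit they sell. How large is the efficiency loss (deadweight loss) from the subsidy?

Deadweight loss = 2304/11

Pre-subsidy: 570 - 9P = -71 + 2P gives P* = 641/11, x* = 501/11.
With the subsidy, sellers receive Ps = Pb + 16 for each unit, where Pb is the price buyers pay.
Supply in terms of Pb becomes xs = -71 + 2(Pb + 16) = -39 + 2Pb. Setting this equal to demand: 570 - 9Pb = -39 + 2Pb, so Pb = 609/11.
Sellers receive Ps = 609/11 + 16 = 785/11; x' = 570 − 9·(609/11) = 789/11.
The subsidy expands output by 789/11 − 501/11 = 288/11 past the efficient level; on those units the gap between marginal cost and willingness to pay runs from 0 up to 16.
DWL = ½ × 16 × 288/11 = 2304/11.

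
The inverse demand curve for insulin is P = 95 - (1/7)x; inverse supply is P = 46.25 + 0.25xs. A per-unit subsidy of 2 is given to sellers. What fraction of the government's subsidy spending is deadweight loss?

Pre-subsidy: 95 - (1/7)x = 46.25 + 0.25x gives x* = 1365/11 and P* = 850/11.
With the subsidy, sellers receive Ps = Pb + 2 for each unit, where Pb is the price buyers pay.
On the curves, Pb = 95 - (1/7)x and Ps = 46.25 + 0.25x; the wedge Ps − Pb = 2 gives 46.25 + 0.25x − (95 - (1/7)x) = 2, so x' = 1421/11.
Then Pb = 95 − (1/7)·(1421/11) = 842/11 and Ps = 46.25 + 0.25·(1421/11) = 864/11.
ΔCS = ½(1365/11 + 1421/11)(850/11 − 842/11) = 11144/121; ΔPS = ½(1365/11 + 1421/11)(864/11 − 850/11) = 19502/121.
Government spending = 2 × 1421/11 = 2842/11.
DWL = ½ × 2 × (1421/11 − 1365/11) = 56/11; fraction = (56/11) / (2842/11) = 4/203.

DWL / government spending = 4/203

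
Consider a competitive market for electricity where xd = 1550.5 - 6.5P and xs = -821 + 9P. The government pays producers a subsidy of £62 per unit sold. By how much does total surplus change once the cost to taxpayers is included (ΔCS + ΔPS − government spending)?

Net change in total surplus = -£7254

Pre-subsidy: 1550.5 - 6.5P = -821 + 9P gives P* = 153, x* = 556.
With the subsidy, sellers receive Ps = Pb + 62 for each unit, where Pb is the price buyers pay.
Supply in terms of Pb becomes xs = -821 + 9(Pb + 62) = -263 + 9Pb. Setting this equal to demand: 1550.5 - 6.5Pb = -263 + 9Pb, so Pb = 117.
Sellers receive Ps = 117 + 62 = 179; x' = 1550.5 − 6.5·117 = 790.
ΔCS = ½(556 + 790)(153 − 117) = 24228; ΔPS = ½(556 + 790)(179 − 153) = 17498.
Government spending = 62 × 790 = 48980.
Net change = 24228 + 17498 − 48980 = -7254. The loss equals the DWL triangle ½·62·234.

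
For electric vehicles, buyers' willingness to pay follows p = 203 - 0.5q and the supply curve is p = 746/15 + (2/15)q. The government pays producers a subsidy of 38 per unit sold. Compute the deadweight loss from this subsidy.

Pre-subsidy: 203 - 0.5q = 746/15 + (2/15)q gives q* = 242 and p* = 82.
With the subsidy, sellers receive ps = pb + 38 for each unit, where pb is the price buyers pay.
On the curves, pb = 203 - 0.5q and ps = 746/15 + (2/15)q; the wedge ps − pb = 38 gives 746/15 + (2/15)q − (203 - 0.5q) = 38, so q' = 302.
Then pb = 203 − 0.5·302 = 52 and ps = 746/15 + (2/15)·302 = 90.
The subsidy expands output by 302 − 242 = 60 past the efficient level; on those units the gap between marginal cost and willingness to pay runs from 0 up to 38.
DWL = ½ × 38 × 60 = 1140.

Deadweight loss = 1140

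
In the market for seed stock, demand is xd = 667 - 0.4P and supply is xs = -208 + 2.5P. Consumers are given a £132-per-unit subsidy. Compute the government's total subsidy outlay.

Pre-subsidy: 667 - 0.4P = -208 + 2.5P gives P* = 8750/29, x* = 15843/29.
With the rebate, buyers effectively pay Pb = Ps − 132, where Ps is the price sellers receive.
Demand in terms of Ps becomes xd = 667 − 0.4(Ps − 132) = 719.8 - 0.4Ps. Setting this equal to supply: 719.8 - 0.4Ps = -208 + 2.5Ps, so Ps = 9278/29.
Buyers pay Pb = 9278/29 − 132 = 5450/29; x' = -208 + 2.5·(9278/29) = 17163/29.
Government outlay = subsidy × quantity = 132 × 17163/29 = 2265516/29.

Government cost = 2265516/29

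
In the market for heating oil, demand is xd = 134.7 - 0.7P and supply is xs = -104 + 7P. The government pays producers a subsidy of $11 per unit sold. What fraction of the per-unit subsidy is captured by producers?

Pre-subsidy: 134.7 - 0.7P = -104 + 7P gives P* = 31, x* = 113.
With the subsidy, sellers receive Ps = Pb + 11 for each unit, where Pb is the price buyers pay.
Supply in terms of Pb becomes xs = -104 + 7(Pb + 11) = -27 + 7Pb. Setting this equal to demand: 134.7 - 0.7Pb = -27 + 7Pb, so Pb = 21.
Sellers receive Ps = 21 + 11 = 32; x' = 134.7 − 0.7·21 = 120.
Buyers' price falls by P* − Pb = 31 − 21 = 10; sellers' price rises by Ps − P* = 32 − 31 = 1.
So producers capture 1/11 = 1/11 of each unit of subsidy.

Producer share = 1/11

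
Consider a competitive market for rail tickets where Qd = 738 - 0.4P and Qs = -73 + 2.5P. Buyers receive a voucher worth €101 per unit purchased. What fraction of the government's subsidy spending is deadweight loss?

DWL / government spending = 505/19168

Pre-subsidy: 738 - 0.4P = -73 + 2.5P gives P* = 8110/29, Q* = 18158/29.
With the rebate, buyers effectively pay Pb = Ps − 101, where Ps is the price sellers receive.
Demand in terms of Ps becomes Qd = 738 − 0.4(Ps − 101) = 778.4 - 0.4Ps. Setting this equal to supply: 778.4 - 0.4Ps = -73 + 2.5Ps, so Ps = 8514/29.
Buyers pay Pb = 8514/29 − 101 = 5585/29; Q' = -73 + 2.5·(8514/29) = 19168/29.
ΔCS = ½(18158/29 + 19168/29)(8110/29 − 5585/29) = 47124075/841; ΔPS = ½(18158/29 + 19168/29)(8514/29 − 8110/29) = 7539852/841.
Government spending = 101 × 19168/29 = 1935968/29.
DWL = ½ × 101 × (19168/29 − 18158/29) = 51005/29; fraction = (51005/29) / (1935968/29) = 505/19168.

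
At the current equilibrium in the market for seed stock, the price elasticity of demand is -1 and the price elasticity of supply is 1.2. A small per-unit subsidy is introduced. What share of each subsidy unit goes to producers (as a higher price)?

Producer share = 5/11

For a small subsidy around the equilibrium, the benefit split depends on the relative slopes, which at a point are proportional to the elasticities.
Buyer share = εs/(εs + |εd|) = 1.2/(1.2 + 1) = 6/11; seller share = |εd|/(εs + |εd|) = 5/11.
So producers capture 5/11 of the subsidy.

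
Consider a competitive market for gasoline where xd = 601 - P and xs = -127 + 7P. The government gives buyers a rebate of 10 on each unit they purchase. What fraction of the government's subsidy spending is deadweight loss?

DWL / government spending = 7/830

Pre-subsidy: 601 - P = -127 + 7P gives P* = 91, x* = 510.
With the rebate, buyers effectively pay Pb = Ps − 10, where Ps is the price sellers receive.
Demand in terms of Ps becomes xd = 601 − 1(Ps − 10) = 611 - Ps. Setting this equal to supply: 611 - Ps = -127 + 7Ps, so Ps = 92.25.
Buyers pay Pb = 92.25 − 10 = 82.25; x' = -127 + 7·92.25 = 518.75.
ΔCS = ½(510 + 518.75)(91 − 82.25) = 4500.78125; ΔPS = ½(510 + 518.75)(92.25 − 91) = 642.96875.
Government spending = 10 × 518.75 = 5187.5.
DWL = ½ × 10 × (518.75 − 510) = 43.75; fraction = 43.75 / 5187.5 = 7/830.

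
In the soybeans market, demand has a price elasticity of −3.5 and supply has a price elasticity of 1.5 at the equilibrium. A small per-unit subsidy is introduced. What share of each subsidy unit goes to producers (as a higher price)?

For a small subsidy around the equilibrium, the benefit split depends on the relative slopes, which at a point are proportional to the elasticities.
Buyer share = εs/(εs + |εd|) = 1.5/(1.5 + 3.5) = 0.3; seller share = |εd|/(εs + |εd|) = 0.7.
So producers capture 0.7 of the subsidy.

Producer share = 0.7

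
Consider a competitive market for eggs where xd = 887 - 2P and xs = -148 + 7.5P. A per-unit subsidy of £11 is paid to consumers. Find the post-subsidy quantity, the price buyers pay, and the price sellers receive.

x' = 13043/19; buyers pay 1905/19; sellers receive 2114/19

Pre-subsidy: 887 - 2P = -148 + 7.5P gives P* = 2070/19, x* = 12713/19.
With the rebate, buyers effectively pay Pb = Ps − 11, where Ps is the price sellers receive.
Demand in terms of Ps becomes xd = 887 − 2(Ps − 11) = 909 - 2Ps. Setting this equal to supply: 909 - 2Ps = -148 + 7.5Ps, so Ps = 2114/19.
Buyers pay Pb = 2114/19 − 11 = 1905/19; x' = -148 + 7.5·(2114/19) = 13043/19.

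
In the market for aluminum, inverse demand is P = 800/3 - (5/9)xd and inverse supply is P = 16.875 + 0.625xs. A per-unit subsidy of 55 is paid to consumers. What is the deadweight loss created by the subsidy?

Deadweight loss = 21780/17

Pre-subsidy: 800/3 - (5/9)x = 16.875 + 0.625x gives x* = 3597/17 and P* = 2535/17.
With the rebate, buyers effectively pay Pb = Ps − 55, where Ps is the price sellers receive.
On the curves, Pb = 800/3 - (5/9)x and Ps = 16.875 + 0.625x; the wedge Ps − Pb = 55 gives 16.875 + 0.625x − (800/3 - (5/9)x) = 55, so x' = 4389/17.
Then Pb = 800/3 − (5/9)·(4389/17) = 2095/17 and Ps = 16.875 + 0.625·(4389/17) = 3030/17.
The subsidy expands output by 4389/17 − 3597/17 = 792/17 past the efficient level; on those units the gap between marginal cost and willingness to pay runs from 0 up to 55.
DWL = ½ × 55 × 792/17 = 21780/17.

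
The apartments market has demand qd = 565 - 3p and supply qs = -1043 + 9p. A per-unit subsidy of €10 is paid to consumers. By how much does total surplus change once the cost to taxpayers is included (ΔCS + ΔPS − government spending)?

Net change in total surplus = -€112.5

Pre-subsidy: 565 - 3p = -1043 + 9p gives p* = 134, q* = 163.
With the rebate, buyers effectively pay pb = ps − 10, where ps is the price sellers receive.
Demand in terms of ps becomes qd = 565 − 3(ps − 10) = 595 - 3ps. Setting this equal to supply: 595 - 3ps = -1043 + 9ps, so ps = 136.5.
Buyers pay pb = 136.5 − 10 = 126.5; q' = -1043 + 9·136.5 = 185.5.
ΔCS = ½(163 + 185.5)(134 − 126.5) = 1306.875; ΔPS = ½(163 + 185.5)(136.5 − 134) = 435.625.
Government spending = 10 × 185.5 = 1855.
Net change = 1306.875 + 435.625 − 1855 = -112.5. The loss equals the DWL triangle ½·10·22.5.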